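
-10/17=-0.59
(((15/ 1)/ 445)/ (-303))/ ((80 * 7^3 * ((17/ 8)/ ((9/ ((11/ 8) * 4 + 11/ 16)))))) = -8/ 2882817245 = -0.00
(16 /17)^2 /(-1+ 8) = 256 /2023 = 0.13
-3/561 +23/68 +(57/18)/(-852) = 314669/955944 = 0.33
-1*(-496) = 496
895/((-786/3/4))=-1790/131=-13.66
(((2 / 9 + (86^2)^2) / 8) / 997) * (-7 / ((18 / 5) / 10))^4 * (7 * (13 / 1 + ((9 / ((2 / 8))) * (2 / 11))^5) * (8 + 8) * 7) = 87648954438801010322210937500 / 9481370797503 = 9244333579052104.08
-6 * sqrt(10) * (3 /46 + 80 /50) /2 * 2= -31.60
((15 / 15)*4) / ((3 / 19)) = 76 / 3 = 25.33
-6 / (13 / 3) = -1.38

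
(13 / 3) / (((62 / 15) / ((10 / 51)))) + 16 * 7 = 177397 / 1581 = 112.21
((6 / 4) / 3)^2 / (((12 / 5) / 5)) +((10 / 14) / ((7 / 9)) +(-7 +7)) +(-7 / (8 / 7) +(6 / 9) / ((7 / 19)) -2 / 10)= -12059 / 3920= -3.08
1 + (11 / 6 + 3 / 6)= 10 / 3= 3.33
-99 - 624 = -723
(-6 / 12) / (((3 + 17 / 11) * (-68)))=11 / 6800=0.00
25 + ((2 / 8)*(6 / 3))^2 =101 / 4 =25.25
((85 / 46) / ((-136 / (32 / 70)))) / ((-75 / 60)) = 4 / 805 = 0.00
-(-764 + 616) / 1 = 148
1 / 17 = 0.06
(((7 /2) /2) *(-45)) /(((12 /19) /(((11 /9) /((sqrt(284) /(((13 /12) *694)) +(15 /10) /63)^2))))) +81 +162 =-167980071709775133177 /4283621264180 +4974857931113202132 *sqrt(71) /1070905316045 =-71079.95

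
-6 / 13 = -0.46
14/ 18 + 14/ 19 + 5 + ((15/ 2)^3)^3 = 6573815023493/ 87552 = 75084692.79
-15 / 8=-1.88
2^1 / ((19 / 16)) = 32 / 19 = 1.68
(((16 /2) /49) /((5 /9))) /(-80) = -9 /2450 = -0.00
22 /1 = 22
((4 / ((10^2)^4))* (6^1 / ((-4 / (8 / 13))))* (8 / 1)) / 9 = -1 / 30468750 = -0.00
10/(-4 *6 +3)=-10/21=-0.48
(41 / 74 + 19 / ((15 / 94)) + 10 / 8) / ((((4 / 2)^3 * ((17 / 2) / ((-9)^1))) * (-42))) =268333 / 704480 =0.38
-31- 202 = -233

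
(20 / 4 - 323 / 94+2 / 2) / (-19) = -241 / 1786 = -0.13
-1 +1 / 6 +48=283 / 6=47.17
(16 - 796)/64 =-195/16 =-12.19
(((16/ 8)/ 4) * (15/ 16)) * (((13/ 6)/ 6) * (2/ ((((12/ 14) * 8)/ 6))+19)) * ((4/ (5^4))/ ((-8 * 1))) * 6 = -1079/ 64000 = -0.02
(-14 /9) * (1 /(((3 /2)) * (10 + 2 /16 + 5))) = -0.07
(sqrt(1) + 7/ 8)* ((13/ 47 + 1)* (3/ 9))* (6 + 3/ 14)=6525/ 1316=4.96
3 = 3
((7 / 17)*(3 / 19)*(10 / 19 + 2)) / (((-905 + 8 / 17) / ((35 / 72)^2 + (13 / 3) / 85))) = -886123 / 16986356820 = -0.00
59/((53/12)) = 708/53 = 13.36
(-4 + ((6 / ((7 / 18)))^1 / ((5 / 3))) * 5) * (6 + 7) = 3848 / 7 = 549.71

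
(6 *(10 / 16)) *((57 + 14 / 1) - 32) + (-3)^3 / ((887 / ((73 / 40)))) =5186979 / 35480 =146.19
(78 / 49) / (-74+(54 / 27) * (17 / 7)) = -39 / 1694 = -0.02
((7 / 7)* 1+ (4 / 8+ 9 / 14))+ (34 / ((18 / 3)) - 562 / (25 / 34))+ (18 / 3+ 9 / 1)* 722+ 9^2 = 5331107 / 525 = 10154.49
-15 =-15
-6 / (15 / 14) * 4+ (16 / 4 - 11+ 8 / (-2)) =-167 / 5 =-33.40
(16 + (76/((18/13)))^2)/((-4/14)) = -858662/81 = -10600.77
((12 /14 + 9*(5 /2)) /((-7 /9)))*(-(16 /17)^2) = 26.60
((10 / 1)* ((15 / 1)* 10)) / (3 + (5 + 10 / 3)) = 2250 / 17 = 132.35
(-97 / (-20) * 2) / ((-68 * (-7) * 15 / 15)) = 97 / 4760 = 0.02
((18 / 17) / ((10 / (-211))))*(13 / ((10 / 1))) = -29.04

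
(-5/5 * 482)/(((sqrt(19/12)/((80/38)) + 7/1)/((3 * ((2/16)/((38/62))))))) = -753076800/17744879 + 448260 * sqrt(57)/933941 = -38.82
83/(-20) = -83/20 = -4.15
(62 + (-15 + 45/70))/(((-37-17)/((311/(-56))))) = 207437/42336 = 4.90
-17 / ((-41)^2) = -17 / 1681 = -0.01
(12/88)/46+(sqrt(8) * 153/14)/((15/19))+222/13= 224703/13156+969 * sqrt(2)/35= 56.23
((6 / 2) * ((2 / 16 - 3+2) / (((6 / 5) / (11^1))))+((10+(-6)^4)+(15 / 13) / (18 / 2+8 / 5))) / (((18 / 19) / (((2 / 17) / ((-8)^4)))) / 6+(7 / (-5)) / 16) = 1342661505 / 5757082123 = 0.23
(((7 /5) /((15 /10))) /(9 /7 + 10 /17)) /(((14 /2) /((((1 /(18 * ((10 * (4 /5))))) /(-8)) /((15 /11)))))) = -1309 /28900800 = -0.00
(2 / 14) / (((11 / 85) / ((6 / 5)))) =102 / 77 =1.32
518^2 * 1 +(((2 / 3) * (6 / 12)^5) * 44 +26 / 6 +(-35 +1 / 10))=5365887 / 20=268294.35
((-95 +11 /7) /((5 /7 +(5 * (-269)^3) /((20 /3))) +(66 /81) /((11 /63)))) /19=7848 /23299726885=0.00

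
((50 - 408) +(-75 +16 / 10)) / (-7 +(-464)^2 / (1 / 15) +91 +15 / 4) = -2876 / 21530185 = -0.00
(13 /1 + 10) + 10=33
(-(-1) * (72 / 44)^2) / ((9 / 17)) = 612 / 121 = 5.06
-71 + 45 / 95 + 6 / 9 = -3982 / 57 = -69.86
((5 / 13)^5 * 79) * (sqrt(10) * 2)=4.21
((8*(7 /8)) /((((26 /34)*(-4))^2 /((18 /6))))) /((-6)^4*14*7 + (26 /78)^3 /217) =0.00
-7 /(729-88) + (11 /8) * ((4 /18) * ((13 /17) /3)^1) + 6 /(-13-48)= -2253785 /71789436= -0.03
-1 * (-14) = 14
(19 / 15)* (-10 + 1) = -57 / 5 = -11.40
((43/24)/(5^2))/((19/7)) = 301/11400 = 0.03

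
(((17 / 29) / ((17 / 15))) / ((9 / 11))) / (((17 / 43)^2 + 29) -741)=-101695 / 114509313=-0.00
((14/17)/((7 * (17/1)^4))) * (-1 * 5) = -10/1419857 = -0.00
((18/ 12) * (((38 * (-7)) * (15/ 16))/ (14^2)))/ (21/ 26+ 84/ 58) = -35815/ 42336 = -0.85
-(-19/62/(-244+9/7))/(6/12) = -133/52669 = -0.00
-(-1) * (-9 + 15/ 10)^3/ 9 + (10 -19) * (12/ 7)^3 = -253041/ 2744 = -92.22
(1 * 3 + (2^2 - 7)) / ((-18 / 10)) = 0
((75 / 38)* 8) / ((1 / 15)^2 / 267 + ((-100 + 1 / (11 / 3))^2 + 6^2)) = 545180625 / 344643291856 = 0.00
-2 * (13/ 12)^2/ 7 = -169/ 504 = -0.34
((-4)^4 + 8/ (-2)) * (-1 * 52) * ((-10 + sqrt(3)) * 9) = 1179360 - 117936 * sqrt(3) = 975088.86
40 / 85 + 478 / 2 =4071 / 17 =239.47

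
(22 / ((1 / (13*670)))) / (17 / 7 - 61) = -134134 / 41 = -3271.56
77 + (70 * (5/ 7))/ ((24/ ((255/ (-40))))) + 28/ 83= 170133/ 2656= 64.06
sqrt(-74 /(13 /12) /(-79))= 2 * sqrt(227994) /1027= 0.93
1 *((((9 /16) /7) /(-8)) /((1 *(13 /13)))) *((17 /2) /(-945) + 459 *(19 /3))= -5494213 /188160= -29.20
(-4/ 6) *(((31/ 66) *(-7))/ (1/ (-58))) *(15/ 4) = -31465/ 66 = -476.74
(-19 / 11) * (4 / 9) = -76 / 99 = -0.77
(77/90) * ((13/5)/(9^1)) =1001/4050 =0.25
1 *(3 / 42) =0.07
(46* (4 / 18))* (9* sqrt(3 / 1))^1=92* sqrt(3)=159.35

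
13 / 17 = 0.76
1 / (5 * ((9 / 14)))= 0.31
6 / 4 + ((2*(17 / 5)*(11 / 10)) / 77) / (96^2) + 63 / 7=16934417 / 1612800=10.50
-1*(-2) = 2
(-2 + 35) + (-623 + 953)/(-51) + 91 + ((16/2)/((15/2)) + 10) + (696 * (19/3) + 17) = 1161167/255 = 4553.60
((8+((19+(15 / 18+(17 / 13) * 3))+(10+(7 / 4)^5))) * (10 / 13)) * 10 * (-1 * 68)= -30427.12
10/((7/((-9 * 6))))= -540/7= -77.14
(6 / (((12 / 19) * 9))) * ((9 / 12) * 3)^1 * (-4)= -9.50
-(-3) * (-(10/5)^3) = -24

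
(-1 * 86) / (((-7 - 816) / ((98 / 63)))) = 1204 / 7407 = 0.16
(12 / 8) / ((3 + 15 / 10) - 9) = -1 / 3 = -0.33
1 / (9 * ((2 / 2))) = 1 / 9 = 0.11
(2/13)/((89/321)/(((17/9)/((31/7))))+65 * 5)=12733/26952263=0.00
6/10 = 0.60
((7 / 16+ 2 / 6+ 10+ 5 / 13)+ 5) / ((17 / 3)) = 593 / 208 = 2.85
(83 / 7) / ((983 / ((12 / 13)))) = 996 / 89453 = 0.01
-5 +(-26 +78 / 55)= -1627 / 55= -29.58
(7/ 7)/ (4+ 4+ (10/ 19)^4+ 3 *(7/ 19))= 130321/ 1196607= 0.11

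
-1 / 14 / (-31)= 1 / 434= 0.00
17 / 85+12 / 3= 21 / 5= 4.20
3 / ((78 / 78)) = 3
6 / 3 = 2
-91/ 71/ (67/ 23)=-2093/ 4757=-0.44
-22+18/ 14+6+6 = -61/ 7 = -8.71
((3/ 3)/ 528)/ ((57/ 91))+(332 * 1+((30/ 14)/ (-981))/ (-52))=99110293537/ 298522224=332.00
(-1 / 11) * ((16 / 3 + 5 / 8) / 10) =-13 / 240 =-0.05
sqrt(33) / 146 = 0.04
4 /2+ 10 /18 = 23 /9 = 2.56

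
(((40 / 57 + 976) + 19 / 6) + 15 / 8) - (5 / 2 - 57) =157509 / 152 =1036.24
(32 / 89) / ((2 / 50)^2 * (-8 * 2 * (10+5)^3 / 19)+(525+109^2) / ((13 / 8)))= 0.00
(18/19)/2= 9/19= 0.47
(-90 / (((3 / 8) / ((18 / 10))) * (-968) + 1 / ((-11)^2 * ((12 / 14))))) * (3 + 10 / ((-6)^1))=9680 / 16267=0.60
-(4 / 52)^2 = -1 / 169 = -0.01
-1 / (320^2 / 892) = -223 / 25600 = -0.01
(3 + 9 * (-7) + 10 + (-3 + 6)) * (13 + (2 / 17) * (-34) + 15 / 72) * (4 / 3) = -10387 / 18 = -577.06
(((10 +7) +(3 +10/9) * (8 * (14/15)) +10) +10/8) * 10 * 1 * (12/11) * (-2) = -127324/99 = -1286.10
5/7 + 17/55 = 394/385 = 1.02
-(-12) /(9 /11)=44 /3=14.67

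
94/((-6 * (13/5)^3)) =-5875/6591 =-0.89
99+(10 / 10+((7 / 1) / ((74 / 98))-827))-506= -45278 / 37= -1223.73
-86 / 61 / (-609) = 86 / 37149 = 0.00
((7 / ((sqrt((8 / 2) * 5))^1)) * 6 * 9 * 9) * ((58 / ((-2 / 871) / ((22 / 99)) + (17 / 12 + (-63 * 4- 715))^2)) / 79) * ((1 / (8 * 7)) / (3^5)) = 909324 * sqrt(5) / 46190988859685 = 0.00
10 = 10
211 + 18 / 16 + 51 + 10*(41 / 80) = 1073 / 4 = 268.25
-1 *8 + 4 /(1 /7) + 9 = 29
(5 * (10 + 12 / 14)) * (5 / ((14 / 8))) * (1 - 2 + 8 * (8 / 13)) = 387600 / 637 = 608.48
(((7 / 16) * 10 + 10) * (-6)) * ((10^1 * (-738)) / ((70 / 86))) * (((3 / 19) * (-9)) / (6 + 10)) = -147801105 / 2128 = -69455.41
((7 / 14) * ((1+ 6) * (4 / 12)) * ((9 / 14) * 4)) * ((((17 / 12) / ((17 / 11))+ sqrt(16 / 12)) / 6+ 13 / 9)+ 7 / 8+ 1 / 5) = sqrt(3) / 3+ 481 / 60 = 8.59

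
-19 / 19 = -1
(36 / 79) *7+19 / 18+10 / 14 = 49369 / 9954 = 4.96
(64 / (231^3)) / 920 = 8 / 1417534965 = 0.00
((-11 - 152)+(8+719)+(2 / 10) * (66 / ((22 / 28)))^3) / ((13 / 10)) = 1191048 / 13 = 91619.08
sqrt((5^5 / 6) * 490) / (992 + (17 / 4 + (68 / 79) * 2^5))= 39500 * sqrt(3) / 138651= 0.49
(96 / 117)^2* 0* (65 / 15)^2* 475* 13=0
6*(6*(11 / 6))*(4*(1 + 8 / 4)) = 792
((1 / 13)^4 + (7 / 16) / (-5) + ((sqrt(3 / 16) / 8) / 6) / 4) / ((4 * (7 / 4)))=-0.01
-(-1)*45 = 45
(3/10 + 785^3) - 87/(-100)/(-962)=46535463353773/96200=483736625.30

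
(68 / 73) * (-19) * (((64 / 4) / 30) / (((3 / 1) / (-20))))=41344 / 657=62.93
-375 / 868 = -0.43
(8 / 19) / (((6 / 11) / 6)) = 88 / 19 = 4.63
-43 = -43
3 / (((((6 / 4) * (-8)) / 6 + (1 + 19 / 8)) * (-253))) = -24 / 2783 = -0.01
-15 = -15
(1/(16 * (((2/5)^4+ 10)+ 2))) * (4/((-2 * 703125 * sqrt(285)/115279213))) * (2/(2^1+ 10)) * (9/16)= -6067327 * sqrt(285)/10823040000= -0.01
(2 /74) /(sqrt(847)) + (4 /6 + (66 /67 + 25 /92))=sqrt(7) /2849 + 35569 /18492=1.92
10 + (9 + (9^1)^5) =59068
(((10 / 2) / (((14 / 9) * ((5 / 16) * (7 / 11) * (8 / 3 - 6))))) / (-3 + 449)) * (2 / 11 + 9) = -5454 / 54635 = -0.10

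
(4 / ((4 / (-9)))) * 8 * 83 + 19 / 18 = -107549 / 18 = -5974.94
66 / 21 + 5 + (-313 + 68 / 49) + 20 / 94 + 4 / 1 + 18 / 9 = -684582 / 2303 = -297.26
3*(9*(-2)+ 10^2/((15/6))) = 66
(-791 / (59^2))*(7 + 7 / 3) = -22148 / 10443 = -2.12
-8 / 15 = -0.53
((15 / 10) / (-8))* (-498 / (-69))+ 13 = 2143 / 184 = 11.65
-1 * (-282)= 282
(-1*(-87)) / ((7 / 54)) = 4698 / 7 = 671.14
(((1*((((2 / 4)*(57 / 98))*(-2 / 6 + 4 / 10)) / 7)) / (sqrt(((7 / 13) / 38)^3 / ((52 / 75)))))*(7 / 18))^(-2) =250151186250 / 70719863539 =3.54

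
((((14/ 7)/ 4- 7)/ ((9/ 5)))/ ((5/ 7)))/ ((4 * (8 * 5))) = -91/ 2880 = -0.03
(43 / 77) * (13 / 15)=559 / 1155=0.48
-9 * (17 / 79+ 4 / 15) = -1713 / 395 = -4.34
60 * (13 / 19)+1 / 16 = 12499 / 304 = 41.12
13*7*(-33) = -3003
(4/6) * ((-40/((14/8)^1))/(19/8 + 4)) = -2560/1071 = -2.39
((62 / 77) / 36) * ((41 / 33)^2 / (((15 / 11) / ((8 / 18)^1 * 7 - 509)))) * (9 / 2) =-237261383 / 4116420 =-57.64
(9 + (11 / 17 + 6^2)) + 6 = 878 / 17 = 51.65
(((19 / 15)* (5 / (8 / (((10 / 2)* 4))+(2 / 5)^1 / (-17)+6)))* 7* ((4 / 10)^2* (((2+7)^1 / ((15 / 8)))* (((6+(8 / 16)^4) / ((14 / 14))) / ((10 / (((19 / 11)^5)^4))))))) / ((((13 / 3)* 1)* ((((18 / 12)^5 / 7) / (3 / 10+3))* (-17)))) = -27157101864244822772538914076056 / 3635946151589775036091381875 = -7469.06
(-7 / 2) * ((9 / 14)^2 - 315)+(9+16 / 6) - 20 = 183577 / 168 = 1092.72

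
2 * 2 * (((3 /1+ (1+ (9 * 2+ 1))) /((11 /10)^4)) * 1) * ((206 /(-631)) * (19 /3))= -3600880000 /27715413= -129.92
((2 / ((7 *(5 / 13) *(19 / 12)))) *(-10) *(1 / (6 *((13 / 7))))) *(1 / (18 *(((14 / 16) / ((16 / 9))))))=-512 / 10773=-0.05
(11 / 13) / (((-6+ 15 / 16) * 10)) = -88 / 5265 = -0.02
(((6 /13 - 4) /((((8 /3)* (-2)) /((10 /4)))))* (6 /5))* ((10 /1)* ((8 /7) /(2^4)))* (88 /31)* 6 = 68310 /2821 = 24.21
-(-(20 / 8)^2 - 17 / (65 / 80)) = 1413 / 52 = 27.17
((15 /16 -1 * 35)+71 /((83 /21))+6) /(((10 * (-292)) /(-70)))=-93877 /387776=-0.24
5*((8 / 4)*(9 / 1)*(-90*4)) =-32400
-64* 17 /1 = -1088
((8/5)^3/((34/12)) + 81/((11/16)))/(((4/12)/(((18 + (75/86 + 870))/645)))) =106553591928/216101875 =493.07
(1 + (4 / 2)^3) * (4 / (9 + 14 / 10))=45 / 13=3.46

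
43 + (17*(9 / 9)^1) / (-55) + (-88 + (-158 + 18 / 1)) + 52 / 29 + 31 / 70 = -4088023 / 22330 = -183.07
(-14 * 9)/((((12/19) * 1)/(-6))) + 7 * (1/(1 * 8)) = 9583/8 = 1197.88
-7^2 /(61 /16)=-784 /61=-12.85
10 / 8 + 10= 45 / 4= 11.25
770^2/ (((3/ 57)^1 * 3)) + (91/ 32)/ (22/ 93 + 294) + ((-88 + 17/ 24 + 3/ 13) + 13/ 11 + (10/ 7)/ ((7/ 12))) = 69117350309932835/ 18406996608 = 3754949.91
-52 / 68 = -0.76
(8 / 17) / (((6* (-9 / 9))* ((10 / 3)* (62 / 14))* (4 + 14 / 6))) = -42 / 50065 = -0.00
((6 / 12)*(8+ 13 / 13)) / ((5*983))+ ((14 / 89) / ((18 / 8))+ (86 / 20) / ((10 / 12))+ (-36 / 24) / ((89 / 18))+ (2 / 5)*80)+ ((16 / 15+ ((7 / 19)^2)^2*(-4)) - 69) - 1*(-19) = -61975772569651 / 5130626997150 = -12.08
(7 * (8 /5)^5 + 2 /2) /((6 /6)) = 232501 /3125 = 74.40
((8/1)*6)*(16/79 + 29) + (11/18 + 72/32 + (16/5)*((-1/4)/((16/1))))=9986227/7110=1404.53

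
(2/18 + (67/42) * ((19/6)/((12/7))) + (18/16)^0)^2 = 16.47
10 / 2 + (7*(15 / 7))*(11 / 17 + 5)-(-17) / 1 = 1814 / 17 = 106.71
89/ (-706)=-0.13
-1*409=-409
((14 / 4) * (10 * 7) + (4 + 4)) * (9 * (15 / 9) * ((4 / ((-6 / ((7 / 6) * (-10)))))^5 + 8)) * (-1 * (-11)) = 23393513834680 / 19683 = 1188513632.81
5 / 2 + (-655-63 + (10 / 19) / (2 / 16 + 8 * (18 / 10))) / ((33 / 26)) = -410309869 / 728574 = -563.17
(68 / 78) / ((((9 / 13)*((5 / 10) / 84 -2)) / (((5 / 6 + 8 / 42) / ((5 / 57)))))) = -111112 / 15075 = -7.37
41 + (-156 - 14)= -129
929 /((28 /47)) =43663 /28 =1559.39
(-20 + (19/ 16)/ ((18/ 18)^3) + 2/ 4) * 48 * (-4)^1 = 3516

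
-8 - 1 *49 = -57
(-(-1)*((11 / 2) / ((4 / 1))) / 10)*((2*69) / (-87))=-253 / 1160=-0.22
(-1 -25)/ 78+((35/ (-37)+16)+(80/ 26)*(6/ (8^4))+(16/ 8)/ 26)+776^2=222454099841/ 369408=602190.80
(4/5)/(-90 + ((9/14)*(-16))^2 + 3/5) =196/4017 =0.05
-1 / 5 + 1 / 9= -4 / 45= -0.09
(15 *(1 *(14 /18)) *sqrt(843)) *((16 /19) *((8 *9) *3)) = 40320 *sqrt(843) /19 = 61614.19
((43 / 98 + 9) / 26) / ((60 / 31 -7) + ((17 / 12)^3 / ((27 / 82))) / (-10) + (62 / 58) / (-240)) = -48497454000 / 792521128763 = -0.06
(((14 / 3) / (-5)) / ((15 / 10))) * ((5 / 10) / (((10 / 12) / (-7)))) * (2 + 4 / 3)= 392 / 45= 8.71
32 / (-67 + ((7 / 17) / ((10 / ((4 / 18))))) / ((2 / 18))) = -0.48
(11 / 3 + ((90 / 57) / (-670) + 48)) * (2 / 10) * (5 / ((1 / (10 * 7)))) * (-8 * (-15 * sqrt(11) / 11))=552456800 * sqrt(11) / 14003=130849.95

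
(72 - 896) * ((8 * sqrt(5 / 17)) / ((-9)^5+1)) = 824 * sqrt(85) / 125477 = 0.06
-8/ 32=-0.25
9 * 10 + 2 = 92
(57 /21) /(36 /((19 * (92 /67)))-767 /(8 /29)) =-66424 /68007569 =-0.00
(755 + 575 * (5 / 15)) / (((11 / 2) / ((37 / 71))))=2960 / 33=89.70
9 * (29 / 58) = 9 / 2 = 4.50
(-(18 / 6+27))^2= 900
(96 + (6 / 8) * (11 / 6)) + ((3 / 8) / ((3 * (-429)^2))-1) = 35473903 / 368082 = 96.38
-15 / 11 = -1.36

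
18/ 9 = 2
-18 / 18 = -1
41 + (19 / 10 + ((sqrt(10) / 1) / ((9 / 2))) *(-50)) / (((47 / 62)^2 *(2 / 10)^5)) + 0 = -180698.01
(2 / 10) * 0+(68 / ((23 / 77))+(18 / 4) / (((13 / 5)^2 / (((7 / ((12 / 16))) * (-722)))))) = -16551416 / 3887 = -4258.15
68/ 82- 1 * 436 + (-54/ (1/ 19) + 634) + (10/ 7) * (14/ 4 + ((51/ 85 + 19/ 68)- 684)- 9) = -17670903/ 9758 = -1810.91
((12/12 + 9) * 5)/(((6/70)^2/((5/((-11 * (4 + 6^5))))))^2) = 37515625/11864776968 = 0.00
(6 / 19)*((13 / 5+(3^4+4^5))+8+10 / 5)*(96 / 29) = 3218688 / 2755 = 1168.31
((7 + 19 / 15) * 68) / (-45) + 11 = -1007 / 675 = -1.49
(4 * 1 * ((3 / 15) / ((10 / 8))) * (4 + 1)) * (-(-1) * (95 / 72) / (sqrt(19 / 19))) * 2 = 8.44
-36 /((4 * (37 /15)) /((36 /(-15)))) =8.76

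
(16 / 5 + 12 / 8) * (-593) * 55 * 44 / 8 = -3372391 / 4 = -843097.75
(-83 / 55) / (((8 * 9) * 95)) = -83 / 376200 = -0.00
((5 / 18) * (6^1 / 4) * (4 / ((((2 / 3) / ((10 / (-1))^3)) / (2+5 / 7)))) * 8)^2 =144400000000 / 49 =2946938775.51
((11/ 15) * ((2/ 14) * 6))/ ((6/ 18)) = 66/ 35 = 1.89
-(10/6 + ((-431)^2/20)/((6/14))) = -1300427/60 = -21673.78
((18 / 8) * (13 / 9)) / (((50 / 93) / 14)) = 8463 / 100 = 84.63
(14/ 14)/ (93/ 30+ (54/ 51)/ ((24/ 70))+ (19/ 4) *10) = 170/ 9127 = 0.02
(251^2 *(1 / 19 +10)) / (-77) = -12033191 / 1463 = -8225.01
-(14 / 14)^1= -1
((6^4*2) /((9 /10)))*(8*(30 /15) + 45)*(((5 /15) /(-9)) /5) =-3904 /3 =-1301.33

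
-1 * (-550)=550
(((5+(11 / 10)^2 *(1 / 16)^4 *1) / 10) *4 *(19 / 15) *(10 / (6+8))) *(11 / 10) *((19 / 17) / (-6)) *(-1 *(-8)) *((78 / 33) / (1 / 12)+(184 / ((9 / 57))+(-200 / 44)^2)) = -434541143707081 / 120637440000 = -3602.04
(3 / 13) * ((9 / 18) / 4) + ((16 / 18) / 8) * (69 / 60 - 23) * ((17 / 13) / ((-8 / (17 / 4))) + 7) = -88007 / 5760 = -15.28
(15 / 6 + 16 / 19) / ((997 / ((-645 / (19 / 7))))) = -573405 / 719834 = -0.80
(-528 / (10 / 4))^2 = 1115136 / 25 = 44605.44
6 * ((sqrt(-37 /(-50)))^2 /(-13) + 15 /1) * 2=58278 /325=179.32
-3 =-3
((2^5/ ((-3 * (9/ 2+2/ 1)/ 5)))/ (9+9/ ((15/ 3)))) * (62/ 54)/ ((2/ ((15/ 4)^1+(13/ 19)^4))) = -6414082900/ 3705156351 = -1.73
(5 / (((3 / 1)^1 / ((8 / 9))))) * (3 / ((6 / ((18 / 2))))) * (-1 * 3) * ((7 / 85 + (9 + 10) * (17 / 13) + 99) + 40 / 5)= -583124 / 221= -2638.57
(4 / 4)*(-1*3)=-3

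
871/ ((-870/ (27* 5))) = -135.16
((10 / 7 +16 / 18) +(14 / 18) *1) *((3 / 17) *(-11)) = -715 / 119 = -6.01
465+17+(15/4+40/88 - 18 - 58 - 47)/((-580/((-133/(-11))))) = 484.48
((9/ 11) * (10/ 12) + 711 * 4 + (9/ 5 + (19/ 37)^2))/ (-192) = -14.83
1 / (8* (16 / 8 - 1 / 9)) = 9 / 136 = 0.07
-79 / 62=-1.27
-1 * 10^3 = -1000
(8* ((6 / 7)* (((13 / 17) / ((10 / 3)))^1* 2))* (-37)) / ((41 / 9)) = -623376 / 24395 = -25.55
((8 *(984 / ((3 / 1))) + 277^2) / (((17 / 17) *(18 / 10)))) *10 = 440850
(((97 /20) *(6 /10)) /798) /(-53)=-97 /1409800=-0.00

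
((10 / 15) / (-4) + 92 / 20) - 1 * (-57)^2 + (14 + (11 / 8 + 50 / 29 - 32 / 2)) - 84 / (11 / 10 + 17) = -2045918527 / 629880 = -3248.11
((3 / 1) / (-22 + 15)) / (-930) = 1 / 2170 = 0.00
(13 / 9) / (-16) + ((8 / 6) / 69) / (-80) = -1499 / 16560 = -0.09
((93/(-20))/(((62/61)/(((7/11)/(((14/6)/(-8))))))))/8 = 549/440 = 1.25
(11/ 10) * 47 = 517/ 10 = 51.70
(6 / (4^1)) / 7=3 / 14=0.21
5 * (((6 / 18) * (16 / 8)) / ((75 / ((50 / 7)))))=20 / 63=0.32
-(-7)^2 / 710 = -49 / 710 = -0.07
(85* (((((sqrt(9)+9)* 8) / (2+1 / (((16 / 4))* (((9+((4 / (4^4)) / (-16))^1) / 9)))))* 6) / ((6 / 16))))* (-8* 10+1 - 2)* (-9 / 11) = 3845539.09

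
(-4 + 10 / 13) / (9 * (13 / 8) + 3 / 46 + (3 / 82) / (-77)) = -8132432 / 36976745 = -0.22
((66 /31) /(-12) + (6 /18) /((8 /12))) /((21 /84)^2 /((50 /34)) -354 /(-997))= 3988000 /4915019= 0.81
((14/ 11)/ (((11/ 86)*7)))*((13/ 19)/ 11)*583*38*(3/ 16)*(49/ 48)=1451723/ 3872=374.93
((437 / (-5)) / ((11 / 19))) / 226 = -8303 / 12430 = -0.67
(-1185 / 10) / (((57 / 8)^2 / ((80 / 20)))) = -10112 / 1083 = -9.34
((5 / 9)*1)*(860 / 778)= 2150 / 3501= 0.61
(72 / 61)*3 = 216 / 61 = 3.54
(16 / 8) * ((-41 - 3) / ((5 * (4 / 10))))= -44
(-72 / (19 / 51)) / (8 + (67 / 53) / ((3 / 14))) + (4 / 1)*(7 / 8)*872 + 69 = 3837263 / 1235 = 3107.10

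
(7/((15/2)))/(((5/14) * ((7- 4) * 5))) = 196/1125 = 0.17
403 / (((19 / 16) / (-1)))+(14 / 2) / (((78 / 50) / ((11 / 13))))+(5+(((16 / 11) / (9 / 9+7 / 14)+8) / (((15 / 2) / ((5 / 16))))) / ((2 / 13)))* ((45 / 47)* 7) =-2846513069 / 9960522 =-285.78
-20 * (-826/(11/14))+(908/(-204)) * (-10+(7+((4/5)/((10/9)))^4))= 1536731765601/73046875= 21037.61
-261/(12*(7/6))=-18.64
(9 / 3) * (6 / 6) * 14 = 42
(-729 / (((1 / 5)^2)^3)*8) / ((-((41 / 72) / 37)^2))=646704648000000 / 1681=384714246281.98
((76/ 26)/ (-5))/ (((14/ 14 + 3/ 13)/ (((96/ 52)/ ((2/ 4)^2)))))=-228/ 65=-3.51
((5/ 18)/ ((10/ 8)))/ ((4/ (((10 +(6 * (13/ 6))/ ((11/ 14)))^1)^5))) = 1061412655616/ 1449459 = 732281.94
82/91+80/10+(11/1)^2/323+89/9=5069746/264537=19.16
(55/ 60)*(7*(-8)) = -154/ 3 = -51.33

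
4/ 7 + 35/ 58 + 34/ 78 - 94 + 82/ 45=-90.57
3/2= 1.50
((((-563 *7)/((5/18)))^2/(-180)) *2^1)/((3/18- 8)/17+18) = -28515799116/223625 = -127516.15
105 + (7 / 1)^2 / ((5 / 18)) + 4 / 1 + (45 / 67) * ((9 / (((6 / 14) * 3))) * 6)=105059 / 335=313.61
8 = 8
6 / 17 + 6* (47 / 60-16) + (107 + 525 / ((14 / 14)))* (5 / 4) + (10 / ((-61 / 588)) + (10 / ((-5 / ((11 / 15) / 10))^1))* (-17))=94131523 / 155550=605.15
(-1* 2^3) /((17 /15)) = -120 /17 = -7.06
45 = 45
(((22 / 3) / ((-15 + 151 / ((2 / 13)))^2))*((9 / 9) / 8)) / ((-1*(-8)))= 11 / 89675736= 0.00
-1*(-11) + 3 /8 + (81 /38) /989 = 11.38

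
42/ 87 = 0.48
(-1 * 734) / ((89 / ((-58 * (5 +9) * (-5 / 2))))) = -16741.80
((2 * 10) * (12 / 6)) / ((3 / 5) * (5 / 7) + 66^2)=56 / 6099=0.01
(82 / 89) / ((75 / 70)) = 1148 / 1335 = 0.86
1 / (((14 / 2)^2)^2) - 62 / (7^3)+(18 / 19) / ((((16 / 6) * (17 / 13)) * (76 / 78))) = 11608721 / 117879496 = 0.10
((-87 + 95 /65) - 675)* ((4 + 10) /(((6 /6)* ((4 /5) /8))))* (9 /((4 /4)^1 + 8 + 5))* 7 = -6228810 /13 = -479139.23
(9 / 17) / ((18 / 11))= 11 / 34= 0.32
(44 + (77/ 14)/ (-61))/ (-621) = -0.07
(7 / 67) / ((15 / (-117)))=-273 / 335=-0.81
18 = 18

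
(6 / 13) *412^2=1018464 / 13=78343.38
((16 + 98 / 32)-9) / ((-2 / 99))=-15939 / 32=-498.09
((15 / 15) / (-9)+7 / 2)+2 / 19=1195 / 342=3.49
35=35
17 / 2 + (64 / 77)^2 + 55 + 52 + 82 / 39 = 54706205 / 462462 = 118.29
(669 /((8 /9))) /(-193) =-6021 /1544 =-3.90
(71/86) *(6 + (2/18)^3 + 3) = 232951/31347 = 7.43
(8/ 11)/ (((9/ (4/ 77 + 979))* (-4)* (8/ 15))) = -125645/ 3388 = -37.09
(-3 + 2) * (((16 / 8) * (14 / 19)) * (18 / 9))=-56 / 19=-2.95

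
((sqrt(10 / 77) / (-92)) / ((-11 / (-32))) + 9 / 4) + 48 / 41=561 / 164-8*sqrt(770) / 19481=3.41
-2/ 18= -1/ 9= -0.11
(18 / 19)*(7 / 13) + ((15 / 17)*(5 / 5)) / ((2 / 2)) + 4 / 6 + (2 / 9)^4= 56795777 / 27549639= 2.06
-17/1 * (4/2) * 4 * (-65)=8840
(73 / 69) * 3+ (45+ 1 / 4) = 4455 / 92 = 48.42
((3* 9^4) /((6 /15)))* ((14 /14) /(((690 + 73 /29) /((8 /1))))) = 568.45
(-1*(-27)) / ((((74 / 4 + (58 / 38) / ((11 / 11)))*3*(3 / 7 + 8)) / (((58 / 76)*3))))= 5481 / 44899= 0.12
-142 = -142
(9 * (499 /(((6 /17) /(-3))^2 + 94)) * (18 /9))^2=1684541814201 /184552225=9127.72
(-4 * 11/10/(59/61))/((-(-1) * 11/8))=-976/295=-3.31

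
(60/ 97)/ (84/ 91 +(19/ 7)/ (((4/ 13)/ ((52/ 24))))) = 131040/ 4244623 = 0.03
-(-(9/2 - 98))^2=-34969/4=-8742.25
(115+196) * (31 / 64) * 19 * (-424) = -9708487 / 8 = -1213560.88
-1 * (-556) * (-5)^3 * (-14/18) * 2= 973000/9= 108111.11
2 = 2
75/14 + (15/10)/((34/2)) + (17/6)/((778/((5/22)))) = 66557123/12220824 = 5.45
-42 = -42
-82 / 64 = -41 / 32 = -1.28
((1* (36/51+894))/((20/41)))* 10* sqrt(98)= 2182635* sqrt(2)/17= 181571.30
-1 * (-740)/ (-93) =-740/ 93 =-7.96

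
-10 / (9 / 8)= -80 / 9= -8.89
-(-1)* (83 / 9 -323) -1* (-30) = -2554 / 9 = -283.78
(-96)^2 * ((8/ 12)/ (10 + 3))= 472.62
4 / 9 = 0.44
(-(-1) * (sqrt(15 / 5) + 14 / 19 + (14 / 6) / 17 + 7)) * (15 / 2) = 72.05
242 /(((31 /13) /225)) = 707850 /31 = 22833.87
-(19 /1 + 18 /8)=-85 /4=-21.25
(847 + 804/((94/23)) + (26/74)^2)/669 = 1.56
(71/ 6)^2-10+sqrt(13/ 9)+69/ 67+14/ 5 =135.06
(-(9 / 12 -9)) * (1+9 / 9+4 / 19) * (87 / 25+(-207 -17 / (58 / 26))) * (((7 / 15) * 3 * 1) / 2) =-742576527 / 275500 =-2695.38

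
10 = 10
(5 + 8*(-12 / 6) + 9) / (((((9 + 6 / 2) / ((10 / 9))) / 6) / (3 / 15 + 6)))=-6.89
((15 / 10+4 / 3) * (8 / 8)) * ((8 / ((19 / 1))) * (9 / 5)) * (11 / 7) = 2244 / 665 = 3.37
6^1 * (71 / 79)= 426 / 79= 5.39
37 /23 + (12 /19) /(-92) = 700 /437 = 1.60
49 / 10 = 4.90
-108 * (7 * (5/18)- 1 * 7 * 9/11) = 4494/11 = 408.55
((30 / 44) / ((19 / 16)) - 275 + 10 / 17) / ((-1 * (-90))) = -21621 / 7106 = -3.04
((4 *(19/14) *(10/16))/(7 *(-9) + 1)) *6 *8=-2.63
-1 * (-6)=6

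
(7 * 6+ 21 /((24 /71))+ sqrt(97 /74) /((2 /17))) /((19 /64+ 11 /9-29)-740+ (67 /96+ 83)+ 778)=1.21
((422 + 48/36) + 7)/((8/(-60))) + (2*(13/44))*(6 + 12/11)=-780041/242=-3223.31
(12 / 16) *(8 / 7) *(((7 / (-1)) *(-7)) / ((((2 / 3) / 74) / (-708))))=-3300696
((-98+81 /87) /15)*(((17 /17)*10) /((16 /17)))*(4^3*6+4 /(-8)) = -36704785 /1392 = -26368.38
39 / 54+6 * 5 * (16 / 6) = 1453 / 18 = 80.72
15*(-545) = -8175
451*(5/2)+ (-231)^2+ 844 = 110665/2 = 55332.50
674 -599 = 75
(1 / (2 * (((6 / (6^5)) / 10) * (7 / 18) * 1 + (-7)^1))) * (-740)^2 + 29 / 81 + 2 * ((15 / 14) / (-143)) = -739823628889894 / 18914494599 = -39114.11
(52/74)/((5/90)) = 468/37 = 12.65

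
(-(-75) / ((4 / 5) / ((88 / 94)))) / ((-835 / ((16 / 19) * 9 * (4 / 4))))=-118800 / 149131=-0.80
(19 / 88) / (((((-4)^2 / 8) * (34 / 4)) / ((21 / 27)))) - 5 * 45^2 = -136322867 / 13464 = -10124.99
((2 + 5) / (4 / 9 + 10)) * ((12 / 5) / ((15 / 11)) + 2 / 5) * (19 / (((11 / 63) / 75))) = 6108291 / 517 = 11814.88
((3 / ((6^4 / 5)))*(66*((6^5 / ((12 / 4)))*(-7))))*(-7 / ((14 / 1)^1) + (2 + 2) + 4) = -103950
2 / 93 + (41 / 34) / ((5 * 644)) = 222773 / 10181640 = 0.02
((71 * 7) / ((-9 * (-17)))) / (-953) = -497 / 145809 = -0.00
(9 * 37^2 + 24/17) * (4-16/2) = -837924/17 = -49289.65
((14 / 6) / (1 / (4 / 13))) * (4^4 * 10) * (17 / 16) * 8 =609280 / 39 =15622.56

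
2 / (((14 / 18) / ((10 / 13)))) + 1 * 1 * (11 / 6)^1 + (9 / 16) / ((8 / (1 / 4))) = 535193 / 139776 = 3.83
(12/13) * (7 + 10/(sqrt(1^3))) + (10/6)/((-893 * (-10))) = 1093045/69654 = 15.69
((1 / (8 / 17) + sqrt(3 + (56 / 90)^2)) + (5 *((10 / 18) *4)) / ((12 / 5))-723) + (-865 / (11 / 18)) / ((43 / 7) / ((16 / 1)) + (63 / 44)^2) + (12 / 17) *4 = -78425057345 / 60562296 + 19 *sqrt(19) / 45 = -1293.11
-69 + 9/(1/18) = 93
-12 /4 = -3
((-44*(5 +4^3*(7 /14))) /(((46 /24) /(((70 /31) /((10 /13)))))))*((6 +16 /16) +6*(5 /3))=-42387.37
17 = 17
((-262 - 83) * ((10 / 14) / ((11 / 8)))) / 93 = -4600 / 2387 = -1.93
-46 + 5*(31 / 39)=-1639 / 39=-42.03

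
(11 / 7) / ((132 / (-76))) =-19 / 21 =-0.90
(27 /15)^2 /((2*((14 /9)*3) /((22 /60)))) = 891 /7000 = 0.13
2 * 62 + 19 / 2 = 267 / 2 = 133.50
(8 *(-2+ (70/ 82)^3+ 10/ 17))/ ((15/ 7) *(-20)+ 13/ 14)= 103625648/ 687762659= 0.15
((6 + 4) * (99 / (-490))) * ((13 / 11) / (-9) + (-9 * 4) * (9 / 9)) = 73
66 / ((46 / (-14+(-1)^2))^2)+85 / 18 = 47579 / 4761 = 9.99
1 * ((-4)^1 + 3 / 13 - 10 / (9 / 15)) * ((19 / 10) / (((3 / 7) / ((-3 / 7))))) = 15143 / 390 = 38.83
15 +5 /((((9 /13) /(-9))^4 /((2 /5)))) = 57137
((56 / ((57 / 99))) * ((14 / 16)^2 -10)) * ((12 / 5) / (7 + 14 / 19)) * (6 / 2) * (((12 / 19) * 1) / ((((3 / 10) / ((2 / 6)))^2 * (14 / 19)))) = -43340 / 49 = -884.49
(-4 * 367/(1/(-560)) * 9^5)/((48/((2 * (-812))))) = -1642371564960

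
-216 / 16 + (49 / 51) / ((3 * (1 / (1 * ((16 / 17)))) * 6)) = -209897 / 15606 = -13.45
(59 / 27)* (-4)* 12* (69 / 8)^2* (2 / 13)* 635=-762268.65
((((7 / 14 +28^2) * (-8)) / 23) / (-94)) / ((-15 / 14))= -14644 / 5405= -2.71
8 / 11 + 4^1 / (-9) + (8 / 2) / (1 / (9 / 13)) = 3928 / 1287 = 3.05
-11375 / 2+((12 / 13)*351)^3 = 68013073 / 2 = 34006536.50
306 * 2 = 612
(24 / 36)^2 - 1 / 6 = 5 / 18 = 0.28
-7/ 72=-0.10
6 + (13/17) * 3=141/17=8.29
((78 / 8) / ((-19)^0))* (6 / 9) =13 / 2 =6.50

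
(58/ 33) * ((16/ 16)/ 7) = 58/ 231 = 0.25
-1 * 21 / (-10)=21 / 10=2.10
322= 322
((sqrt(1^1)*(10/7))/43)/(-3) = -10/903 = -0.01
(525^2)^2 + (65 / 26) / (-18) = 2734889062495 / 36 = 75969140624.86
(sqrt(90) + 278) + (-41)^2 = 1968.49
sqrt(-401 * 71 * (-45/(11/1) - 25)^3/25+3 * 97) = sqrt(410496860851)/121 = 5295.04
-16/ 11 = -1.45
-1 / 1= -1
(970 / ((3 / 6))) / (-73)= -1940 / 73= -26.58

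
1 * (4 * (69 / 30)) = 46 / 5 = 9.20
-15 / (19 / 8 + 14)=-120 / 131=-0.92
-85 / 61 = -1.39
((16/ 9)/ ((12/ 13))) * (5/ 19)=260/ 513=0.51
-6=-6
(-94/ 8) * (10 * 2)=-235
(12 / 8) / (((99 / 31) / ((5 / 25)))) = 31 / 330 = 0.09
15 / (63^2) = 5 / 1323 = 0.00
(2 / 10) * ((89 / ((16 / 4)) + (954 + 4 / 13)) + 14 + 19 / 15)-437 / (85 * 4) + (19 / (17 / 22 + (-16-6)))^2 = 715304269166 / 3614825175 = 197.88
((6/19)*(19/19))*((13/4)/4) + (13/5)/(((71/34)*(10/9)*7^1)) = 786903/1888600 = 0.42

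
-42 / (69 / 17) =-238 / 23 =-10.35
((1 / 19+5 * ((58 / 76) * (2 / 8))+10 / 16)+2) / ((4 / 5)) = 345 / 76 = 4.54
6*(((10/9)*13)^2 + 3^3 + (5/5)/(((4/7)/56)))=54050/27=2001.85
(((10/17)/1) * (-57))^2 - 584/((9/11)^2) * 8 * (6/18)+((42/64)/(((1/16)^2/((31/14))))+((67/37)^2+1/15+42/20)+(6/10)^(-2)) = -158044242383/192281526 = -821.94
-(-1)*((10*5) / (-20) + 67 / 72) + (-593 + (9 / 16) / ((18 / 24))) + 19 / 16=-85339 / 144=-592.63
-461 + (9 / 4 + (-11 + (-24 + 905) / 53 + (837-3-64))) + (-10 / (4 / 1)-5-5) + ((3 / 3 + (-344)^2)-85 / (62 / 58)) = 118561.86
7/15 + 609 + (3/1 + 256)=13027/15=868.47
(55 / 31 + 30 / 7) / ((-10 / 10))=-1315 / 217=-6.06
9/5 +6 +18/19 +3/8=9.12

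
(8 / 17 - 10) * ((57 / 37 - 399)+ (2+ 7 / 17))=40254570 / 10693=3764.57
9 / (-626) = -9 / 626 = -0.01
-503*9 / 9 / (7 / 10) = -5030 / 7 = -718.57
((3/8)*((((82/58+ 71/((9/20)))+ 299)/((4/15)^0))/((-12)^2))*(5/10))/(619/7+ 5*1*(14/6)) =209279/35111808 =0.01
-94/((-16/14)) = 329/4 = 82.25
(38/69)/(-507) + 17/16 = 594103/559728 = 1.06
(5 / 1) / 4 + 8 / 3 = 47 / 12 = 3.92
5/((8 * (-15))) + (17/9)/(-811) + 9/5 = 1.76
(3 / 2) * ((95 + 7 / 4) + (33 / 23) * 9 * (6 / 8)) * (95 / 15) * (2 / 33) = 61.28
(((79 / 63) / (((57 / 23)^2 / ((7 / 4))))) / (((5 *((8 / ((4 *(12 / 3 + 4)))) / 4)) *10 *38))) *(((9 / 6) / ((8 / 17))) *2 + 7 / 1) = 4471637 / 111115800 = 0.04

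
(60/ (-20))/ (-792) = 1/ 264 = 0.00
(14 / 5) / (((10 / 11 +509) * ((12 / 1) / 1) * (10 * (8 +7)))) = 77 / 25240500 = 0.00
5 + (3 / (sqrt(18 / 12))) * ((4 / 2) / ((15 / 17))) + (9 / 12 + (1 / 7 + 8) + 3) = 34 * sqrt(6) / 15 + 473 / 28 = 22.45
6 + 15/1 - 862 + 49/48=-40319/48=-839.98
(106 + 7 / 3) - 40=205 / 3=68.33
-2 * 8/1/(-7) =16/7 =2.29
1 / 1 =1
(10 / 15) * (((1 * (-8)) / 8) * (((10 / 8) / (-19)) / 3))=5 / 342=0.01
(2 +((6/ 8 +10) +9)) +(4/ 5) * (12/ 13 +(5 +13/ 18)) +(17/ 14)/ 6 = 27.27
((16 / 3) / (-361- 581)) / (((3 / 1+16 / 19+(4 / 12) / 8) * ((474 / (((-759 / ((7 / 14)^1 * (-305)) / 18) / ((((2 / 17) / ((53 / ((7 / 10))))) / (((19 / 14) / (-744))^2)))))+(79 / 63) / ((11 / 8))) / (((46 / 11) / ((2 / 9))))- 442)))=-122808145248 / 3546474175702788187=-0.00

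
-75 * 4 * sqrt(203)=-300 * sqrt(203)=-4274.34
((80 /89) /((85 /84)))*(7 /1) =9408 /1513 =6.22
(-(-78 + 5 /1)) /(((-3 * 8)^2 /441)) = 3577 /64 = 55.89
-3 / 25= -0.12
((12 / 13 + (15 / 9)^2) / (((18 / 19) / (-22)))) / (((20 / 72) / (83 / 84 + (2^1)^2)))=-37918243 / 24570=-1543.27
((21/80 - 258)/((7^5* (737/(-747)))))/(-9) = -1711377/990940720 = -0.00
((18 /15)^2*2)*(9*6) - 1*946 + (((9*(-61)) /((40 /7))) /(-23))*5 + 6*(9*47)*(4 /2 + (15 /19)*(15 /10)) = 639062873 /87400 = 7311.93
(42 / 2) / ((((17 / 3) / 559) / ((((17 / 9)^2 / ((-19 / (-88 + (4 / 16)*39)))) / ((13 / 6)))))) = 1601621 / 114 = 14049.31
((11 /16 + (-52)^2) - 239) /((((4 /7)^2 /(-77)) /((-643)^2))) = -61541314330727 /256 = -240395759104.40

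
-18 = -18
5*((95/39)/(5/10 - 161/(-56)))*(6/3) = 7600/1053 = 7.22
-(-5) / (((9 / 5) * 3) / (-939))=-7825 / 9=-869.44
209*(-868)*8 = -1451296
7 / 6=1.17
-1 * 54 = -54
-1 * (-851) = 851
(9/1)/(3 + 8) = 9/11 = 0.82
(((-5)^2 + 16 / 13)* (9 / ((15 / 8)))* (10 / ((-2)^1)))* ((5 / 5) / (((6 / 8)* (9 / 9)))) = -10912 / 13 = -839.38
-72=-72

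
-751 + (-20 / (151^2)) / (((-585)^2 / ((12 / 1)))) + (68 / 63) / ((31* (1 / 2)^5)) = -84650444125417 / 112884444855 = -749.89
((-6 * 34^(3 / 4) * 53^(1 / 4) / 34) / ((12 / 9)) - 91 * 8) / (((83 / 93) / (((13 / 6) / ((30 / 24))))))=-586768 / 415 - 3627 * 34^(3 / 4) * 53^(1 / 4) / 14110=-1423.66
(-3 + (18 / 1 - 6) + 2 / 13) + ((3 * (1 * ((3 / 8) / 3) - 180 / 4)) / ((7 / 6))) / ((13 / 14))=-2993 / 26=-115.12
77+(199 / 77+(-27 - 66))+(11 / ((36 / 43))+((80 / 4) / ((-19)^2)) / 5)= -265799 / 1000692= -0.27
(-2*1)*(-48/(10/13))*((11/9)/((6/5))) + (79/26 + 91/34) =264191/1989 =132.83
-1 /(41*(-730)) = 0.00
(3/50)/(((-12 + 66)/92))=23/225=0.10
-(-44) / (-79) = -44 / 79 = -0.56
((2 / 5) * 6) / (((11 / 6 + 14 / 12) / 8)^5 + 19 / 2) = 393216 / 1557695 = 0.25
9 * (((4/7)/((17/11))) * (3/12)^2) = 99/476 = 0.21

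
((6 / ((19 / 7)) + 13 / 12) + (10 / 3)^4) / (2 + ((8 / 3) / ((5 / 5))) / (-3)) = 780277 / 6840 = 114.08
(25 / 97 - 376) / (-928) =36447 / 90016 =0.40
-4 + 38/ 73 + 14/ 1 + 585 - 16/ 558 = 12128383/ 20367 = 595.49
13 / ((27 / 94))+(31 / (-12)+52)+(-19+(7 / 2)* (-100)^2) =3788173 / 108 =35075.68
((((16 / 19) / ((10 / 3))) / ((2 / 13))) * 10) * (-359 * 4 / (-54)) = 74672 / 171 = 436.68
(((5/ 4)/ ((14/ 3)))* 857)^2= 165251025/ 3136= 52694.84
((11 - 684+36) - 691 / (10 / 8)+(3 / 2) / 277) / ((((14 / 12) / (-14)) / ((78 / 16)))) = 385600527 / 5540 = 69602.98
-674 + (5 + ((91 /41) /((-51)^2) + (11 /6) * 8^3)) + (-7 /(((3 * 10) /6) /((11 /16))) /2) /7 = 4600045189 /17062560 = 269.60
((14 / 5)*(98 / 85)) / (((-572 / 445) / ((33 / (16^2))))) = -91581 / 282880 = -0.32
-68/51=-4/3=-1.33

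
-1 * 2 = -2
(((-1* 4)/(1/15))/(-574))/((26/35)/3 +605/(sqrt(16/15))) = -187200/2481786315919 +114345000* sqrt(15)/2481786315919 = 0.00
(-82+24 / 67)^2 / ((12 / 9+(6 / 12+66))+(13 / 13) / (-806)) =36174368100 / 368138401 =98.26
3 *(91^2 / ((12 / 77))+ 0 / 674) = 637637 / 4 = 159409.25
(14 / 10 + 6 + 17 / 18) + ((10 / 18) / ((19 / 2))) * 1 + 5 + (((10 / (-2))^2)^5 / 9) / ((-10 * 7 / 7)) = -92761978 / 855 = -108493.54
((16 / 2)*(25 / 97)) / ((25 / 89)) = 712 / 97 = 7.34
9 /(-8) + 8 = 55 /8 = 6.88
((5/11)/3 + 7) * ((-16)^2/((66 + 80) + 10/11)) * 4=15104/303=49.85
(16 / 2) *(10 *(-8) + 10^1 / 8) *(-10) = 6300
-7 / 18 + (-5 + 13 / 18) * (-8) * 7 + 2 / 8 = 2873 / 12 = 239.42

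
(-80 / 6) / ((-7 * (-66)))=-20 / 693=-0.03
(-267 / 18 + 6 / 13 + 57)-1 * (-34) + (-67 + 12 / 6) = 907 / 78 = 11.63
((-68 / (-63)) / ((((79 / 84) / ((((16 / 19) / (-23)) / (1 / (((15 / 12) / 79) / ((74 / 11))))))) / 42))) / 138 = -209440 / 6962840301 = -0.00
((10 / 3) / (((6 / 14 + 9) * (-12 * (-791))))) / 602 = 5 / 80814888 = 0.00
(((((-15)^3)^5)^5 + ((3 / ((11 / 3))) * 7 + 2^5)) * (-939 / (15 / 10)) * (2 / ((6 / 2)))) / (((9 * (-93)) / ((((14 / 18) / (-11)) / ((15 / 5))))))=1552170707616414775118464300320755899739953540146780025521522361486859153956174850463863550440 / 8203437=189209804087776230270125100000000000000000000000000000000000000000000000000000000000000.00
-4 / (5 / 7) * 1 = -28 / 5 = -5.60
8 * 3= 24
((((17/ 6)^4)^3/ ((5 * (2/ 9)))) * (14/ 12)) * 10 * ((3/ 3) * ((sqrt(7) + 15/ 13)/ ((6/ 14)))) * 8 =142742448121291445/ 2358180864 + 28548489624258289 * sqrt(7)/ 544195584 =199326808.21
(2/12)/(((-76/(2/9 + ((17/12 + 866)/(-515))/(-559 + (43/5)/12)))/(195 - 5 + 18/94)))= -62519929157/665500441608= -0.09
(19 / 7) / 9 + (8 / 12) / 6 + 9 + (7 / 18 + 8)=2243 / 126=17.80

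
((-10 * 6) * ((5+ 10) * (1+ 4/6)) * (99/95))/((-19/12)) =987.26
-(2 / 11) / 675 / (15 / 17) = -34 / 111375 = -0.00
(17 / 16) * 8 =17 / 2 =8.50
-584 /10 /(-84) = 73 /105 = 0.70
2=2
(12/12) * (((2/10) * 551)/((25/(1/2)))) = 551/250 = 2.20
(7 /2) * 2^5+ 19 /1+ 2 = 133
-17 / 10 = -1.70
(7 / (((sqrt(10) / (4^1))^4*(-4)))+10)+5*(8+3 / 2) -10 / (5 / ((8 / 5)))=2491 / 50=49.82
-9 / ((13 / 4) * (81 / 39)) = -4 / 3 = -1.33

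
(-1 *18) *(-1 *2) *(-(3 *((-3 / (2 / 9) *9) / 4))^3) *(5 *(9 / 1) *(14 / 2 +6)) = 15935694332.70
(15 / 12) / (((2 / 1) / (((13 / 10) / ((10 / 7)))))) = 91 / 160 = 0.57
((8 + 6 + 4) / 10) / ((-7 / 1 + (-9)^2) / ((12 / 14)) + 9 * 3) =27 / 1700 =0.02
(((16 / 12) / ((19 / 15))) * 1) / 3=20 / 57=0.35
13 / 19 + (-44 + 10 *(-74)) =-14883 / 19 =-783.32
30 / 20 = 3 / 2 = 1.50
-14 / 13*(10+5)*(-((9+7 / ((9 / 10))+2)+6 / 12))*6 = 1868.46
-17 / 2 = -8.50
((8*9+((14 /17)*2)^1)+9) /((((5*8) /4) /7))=1967 /34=57.85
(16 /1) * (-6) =-96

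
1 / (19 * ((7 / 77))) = 11 / 19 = 0.58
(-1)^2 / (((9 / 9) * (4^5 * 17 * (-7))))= -1 / 121856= -0.00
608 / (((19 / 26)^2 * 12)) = 5408 / 57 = 94.88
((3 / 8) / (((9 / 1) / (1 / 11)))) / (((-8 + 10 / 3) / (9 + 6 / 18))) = -1 / 132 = -0.01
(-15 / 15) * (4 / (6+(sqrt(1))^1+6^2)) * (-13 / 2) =26 / 43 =0.60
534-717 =-183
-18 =-18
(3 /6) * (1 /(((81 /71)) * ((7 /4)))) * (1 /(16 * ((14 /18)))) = 71 /3528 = 0.02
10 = 10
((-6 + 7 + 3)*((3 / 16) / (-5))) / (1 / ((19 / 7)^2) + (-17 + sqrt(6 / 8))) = 0.01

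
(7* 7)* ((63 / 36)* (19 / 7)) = 931 / 4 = 232.75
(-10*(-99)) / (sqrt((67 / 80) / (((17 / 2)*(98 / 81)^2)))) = 21560*sqrt(11390) / 603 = 3815.87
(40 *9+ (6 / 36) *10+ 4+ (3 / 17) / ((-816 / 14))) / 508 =2536243 / 3523488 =0.72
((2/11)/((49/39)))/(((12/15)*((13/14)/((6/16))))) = 45/616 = 0.07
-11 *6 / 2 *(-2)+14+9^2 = 161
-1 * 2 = -2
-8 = -8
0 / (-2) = 0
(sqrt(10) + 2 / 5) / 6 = 1 / 15 + sqrt(10) / 6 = 0.59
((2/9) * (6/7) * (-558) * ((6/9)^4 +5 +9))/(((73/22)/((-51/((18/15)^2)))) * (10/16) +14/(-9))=1066648000/1140951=934.88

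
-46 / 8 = -23 / 4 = -5.75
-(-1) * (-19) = -19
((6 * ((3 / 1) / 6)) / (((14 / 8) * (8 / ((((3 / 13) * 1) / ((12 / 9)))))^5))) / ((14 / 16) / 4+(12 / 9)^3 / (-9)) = -43046721 / 236419991994368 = -0.00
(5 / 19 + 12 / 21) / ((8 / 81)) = 8991 / 1064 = 8.45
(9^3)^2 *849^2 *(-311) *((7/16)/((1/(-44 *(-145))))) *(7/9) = -1034534752248735045/4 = -258633688062183761.25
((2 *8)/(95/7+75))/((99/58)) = 0.11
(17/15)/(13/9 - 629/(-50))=510/6311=0.08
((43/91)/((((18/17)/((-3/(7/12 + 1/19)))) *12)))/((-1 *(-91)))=-13889/7204470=-0.00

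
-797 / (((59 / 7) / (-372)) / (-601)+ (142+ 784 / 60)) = -6236540940 / 1213400063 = -5.14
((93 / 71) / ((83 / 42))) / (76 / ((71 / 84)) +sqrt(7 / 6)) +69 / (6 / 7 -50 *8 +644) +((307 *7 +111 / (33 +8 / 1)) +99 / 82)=219333112467582787 / 101863609976797 -39618 *sqrt(42) / 2899041181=2153.20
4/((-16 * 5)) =-1/20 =-0.05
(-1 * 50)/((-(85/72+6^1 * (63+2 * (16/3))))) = 3600/31909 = 0.11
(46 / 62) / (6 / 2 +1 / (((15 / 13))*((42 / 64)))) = 7245 / 42191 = 0.17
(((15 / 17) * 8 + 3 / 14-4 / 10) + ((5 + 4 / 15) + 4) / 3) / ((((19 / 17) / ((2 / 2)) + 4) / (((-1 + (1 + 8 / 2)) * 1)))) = 213386 / 27405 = 7.79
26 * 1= 26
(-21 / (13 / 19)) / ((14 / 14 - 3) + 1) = 399 / 13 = 30.69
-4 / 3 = -1.33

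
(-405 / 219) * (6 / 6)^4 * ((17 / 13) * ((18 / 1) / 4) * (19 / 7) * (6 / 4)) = -1177335 / 26572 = -44.31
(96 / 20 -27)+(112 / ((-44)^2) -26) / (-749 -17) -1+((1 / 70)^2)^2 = -25776850234657 / 1112695430000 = -23.17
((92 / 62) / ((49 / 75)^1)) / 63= 1150 / 31899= 0.04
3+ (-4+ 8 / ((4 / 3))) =5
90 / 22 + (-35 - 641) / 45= -5411 / 495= -10.93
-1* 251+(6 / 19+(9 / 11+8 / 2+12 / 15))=-256094 / 1045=-245.07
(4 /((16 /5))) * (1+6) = 35 /4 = 8.75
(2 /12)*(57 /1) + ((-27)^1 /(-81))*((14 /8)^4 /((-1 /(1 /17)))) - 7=30239 /13056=2.32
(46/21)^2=2116/441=4.80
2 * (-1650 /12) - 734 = -1009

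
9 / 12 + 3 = 15 / 4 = 3.75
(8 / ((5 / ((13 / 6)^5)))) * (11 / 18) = 46.69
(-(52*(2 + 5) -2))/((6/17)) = -3077/3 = -1025.67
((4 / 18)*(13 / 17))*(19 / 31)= 494 / 4743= 0.10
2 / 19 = 0.11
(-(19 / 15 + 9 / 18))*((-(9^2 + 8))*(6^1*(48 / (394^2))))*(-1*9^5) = -17224.92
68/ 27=2.52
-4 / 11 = -0.36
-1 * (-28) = 28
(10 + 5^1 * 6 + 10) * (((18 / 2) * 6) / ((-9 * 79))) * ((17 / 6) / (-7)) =850 / 553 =1.54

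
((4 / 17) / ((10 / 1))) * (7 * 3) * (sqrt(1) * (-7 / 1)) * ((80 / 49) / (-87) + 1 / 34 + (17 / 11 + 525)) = -839521037 / 460955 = -1821.26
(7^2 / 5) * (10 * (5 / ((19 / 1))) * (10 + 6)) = 7840 / 19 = 412.63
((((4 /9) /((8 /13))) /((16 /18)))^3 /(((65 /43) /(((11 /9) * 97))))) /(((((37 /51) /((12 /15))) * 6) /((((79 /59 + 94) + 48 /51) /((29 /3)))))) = 748785306841 /9723955200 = 77.00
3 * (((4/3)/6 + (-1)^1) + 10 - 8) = 11/3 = 3.67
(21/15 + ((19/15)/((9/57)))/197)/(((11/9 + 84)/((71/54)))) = 453406/20398365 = 0.02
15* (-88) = -1320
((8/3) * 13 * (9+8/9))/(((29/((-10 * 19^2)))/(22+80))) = -1136081440/261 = -4352802.45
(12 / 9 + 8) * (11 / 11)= 28 / 3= 9.33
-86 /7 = -12.29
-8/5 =-1.60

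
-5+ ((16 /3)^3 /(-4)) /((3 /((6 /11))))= -3533 /297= -11.90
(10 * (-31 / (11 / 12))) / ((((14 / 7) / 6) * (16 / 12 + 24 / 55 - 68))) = 20925 / 1366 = 15.32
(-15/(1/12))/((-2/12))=1080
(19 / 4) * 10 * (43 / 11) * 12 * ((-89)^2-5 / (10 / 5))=194082435 / 11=17643857.73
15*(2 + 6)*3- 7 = 353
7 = 7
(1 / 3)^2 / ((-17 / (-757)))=757 / 153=4.95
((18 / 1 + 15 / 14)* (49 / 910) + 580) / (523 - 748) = -151067 / 58500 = -2.58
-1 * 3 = -3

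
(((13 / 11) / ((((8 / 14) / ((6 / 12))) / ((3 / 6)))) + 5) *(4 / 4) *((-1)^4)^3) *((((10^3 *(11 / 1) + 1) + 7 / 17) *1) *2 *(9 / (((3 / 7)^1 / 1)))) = 476700798 / 187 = 2549202.13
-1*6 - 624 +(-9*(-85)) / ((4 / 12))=1665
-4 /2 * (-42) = 84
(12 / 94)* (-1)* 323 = -1938 / 47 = -41.23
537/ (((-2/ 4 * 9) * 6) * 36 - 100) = -537/ 1072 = -0.50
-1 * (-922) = 922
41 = 41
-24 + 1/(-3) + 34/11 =-701/33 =-21.24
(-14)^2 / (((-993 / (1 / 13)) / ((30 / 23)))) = -1960 / 98969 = -0.02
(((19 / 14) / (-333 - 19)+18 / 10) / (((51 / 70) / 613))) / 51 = 27129541 / 915552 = 29.63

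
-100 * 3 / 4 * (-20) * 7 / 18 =1750 / 3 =583.33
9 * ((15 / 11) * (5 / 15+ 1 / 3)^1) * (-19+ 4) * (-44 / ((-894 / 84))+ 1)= -1032750 / 1639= -630.11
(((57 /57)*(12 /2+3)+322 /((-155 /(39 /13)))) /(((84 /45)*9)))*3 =429 /868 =0.49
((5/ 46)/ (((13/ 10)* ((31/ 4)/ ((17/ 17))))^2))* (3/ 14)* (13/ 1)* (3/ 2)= 9000/ 2011373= 0.00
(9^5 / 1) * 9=531441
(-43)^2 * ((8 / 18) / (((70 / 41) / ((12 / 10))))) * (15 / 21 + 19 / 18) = 33810814 / 33075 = 1022.25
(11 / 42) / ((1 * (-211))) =-11 / 8862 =-0.00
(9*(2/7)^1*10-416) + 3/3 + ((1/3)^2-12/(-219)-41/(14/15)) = -3983179/9198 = -433.05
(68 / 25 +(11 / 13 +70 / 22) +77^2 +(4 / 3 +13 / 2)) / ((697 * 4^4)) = 127489819 / 3827366400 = 0.03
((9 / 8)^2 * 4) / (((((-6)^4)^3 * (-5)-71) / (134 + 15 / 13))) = -142317 / 2263853644208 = -0.00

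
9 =9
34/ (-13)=-34/ 13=-2.62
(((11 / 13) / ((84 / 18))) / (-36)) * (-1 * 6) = 11 / 364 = 0.03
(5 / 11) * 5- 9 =-74 / 11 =-6.73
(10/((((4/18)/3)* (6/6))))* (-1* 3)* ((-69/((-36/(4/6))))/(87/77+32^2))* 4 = -31878/15787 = -2.02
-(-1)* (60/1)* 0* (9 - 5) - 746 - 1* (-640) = -106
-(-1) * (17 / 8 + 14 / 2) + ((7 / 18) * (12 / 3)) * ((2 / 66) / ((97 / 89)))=2113025 / 230472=9.17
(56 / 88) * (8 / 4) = 14 / 11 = 1.27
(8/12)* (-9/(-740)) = 3/370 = 0.01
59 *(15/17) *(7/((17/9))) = 55755/289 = 192.92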